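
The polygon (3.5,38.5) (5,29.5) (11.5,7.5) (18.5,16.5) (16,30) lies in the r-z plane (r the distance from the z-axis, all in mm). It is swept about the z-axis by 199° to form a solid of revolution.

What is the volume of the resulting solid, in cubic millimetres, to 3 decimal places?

Profile (r,z), 5 vertices: (3.5,38.5) (5,29.5) (11.5,7.5) (18.5,16.5) (16,30)
edge 0: (3.5,38.5)→(5,29.5)  cross = 3.5·29.5 − 5·38.5 = -89.2500; (r_i+r_j)·cross = 8.5·-89.2500 = -758.6250
edge 1: (5,29.5)→(11.5,7.5)  cross = 5·7.5 − 11.5·29.5 = -301.7500; (r_i+r_j)·cross = 16.5·-301.7500 = -4978.8750
edge 2: (11.5,7.5)→(18.5,16.5)  cross = 11.5·16.5 − 18.5·7.5 = 51.0000; (r_i+r_j)·cross = 30·51.0000 = 1530.0000
edge 3: (18.5,16.5)→(16,30)  cross = 18.5·30 − 16·16.5 = 291.0000; (r_i+r_j)·cross = 34.5·291.0000 = 10039.5000
edge 4: (16,30)→(3.5,38.5)  cross = 16·38.5 − 3.5·30 = 511.0000; (r_i+r_j)·cross = 19.5·511.0000 = 9964.5000
Σcross = 462.0000 → A = |Σcross|/2 = 231.0000 mm²
Σ(r_i+r_j)·cross = 15796.5000 → first moment M = |Σ|/6 = 2632.7500
R_c = M/A = 2632.7500/231.0000 = 11.3972 mm
θ = 199° = 3.473205 rad
V = θ·R_c·A = 3.473205·11.3972·231.0000 = 9144.081 mm³

Volume = 9144.081 mm³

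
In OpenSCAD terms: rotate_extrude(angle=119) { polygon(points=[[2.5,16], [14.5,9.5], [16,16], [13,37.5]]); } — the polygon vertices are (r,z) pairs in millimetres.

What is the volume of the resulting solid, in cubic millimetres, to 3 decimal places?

Volume = 4167.254 mm³

Profile (r,z), 4 vertices: (2.5,16) (14.5,9.5) (16,16) (13,37.5)
edge 0: (2.5,16)→(14.5,9.5)  cross = 2.5·9.5 − 14.5·16 = -208.2500; (r_i+r_j)·cross = 17·-208.2500 = -3540.2500
edge 1: (14.5,9.5)→(16,16)  cross = 14.5·16 − 16·9.5 = 80.0000; (r_i+r_j)·cross = 30.5·80.0000 = 2440.0000
edge 2: (16,16)→(13,37.5)  cross = 16·37.5 − 13·16 = 392.0000; (r_i+r_j)·cross = 29·392.0000 = 11368.0000
edge 3: (13,37.5)→(2.5,16)  cross = 13·16 − 2.5·37.5 = 114.2500; (r_i+r_j)·cross = 15.5·114.2500 = 1770.8750
Σcross = 378.0000 → A = |Σcross|/2 = 189.0000 mm²
Σ(r_i+r_j)·cross = 12038.6250 → first moment M = |Σ|/6 = 2006.4375
R_c = M/A = 2006.4375/189.0000 = 10.6161 mm
θ = 119° = 2.076942 rad
V = θ·R_c·A = 2.076942·10.6161·189.0000 = 4167.254 mm³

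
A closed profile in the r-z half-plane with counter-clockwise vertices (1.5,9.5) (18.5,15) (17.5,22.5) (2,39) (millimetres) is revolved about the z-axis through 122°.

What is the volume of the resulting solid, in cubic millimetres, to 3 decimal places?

Profile (r,z), 4 vertices: (1.5,9.5) (18.5,15) (17.5,22.5) (2,39)
edge 0: (1.5,9.5)→(18.5,15)  cross = 1.5·15 − 18.5·9.5 = -153.2500; (r_i+r_j)·cross = 20·-153.2500 = -3065.0000
edge 1: (18.5,15)→(17.5,22.5)  cross = 18.5·22.5 − 17.5·15 = 153.7500; (r_i+r_j)·cross = 36·153.7500 = 5535.0000
edge 2: (17.5,22.5)→(2,39)  cross = 17.5·39 − 2·22.5 = 637.5000; (r_i+r_j)·cross = 19.5·637.5000 = 12431.2500
edge 3: (2,39)→(1.5,9.5)  cross = 2·9.5 − 1.5·39 = -39.5000; (r_i+r_j)·cross = 3.5·-39.5000 = -138.2500
Σcross = 598.5000 → A = |Σcross|/2 = 299.2500 mm²
Σ(r_i+r_j)·cross = 14763.0000 → first moment M = |Σ|/6 = 2460.5000
R_c = M/A = 2460.5000/299.2500 = 8.2222 mm
θ = 122° = 2.129302 rad
V = θ·R_c·A = 2.129302·8.2222·299.2500 = 5239.147 mm³

Volume = 5239.147 mm³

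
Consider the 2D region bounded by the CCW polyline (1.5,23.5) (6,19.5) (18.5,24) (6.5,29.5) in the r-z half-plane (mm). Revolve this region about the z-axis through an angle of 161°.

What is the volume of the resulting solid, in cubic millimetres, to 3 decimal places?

Volume = 2090.274 mm³

Profile (r,z), 4 vertices: (1.5,23.5) (6,19.5) (18.5,24) (6.5,29.5)
edge 0: (1.5,23.5)→(6,19.5)  cross = 1.5·19.5 − 6·23.5 = -111.7500; (r_i+r_j)·cross = 7.5·-111.7500 = -838.1250
edge 1: (6,19.5)→(18.5,24)  cross = 6·24 − 18.5·19.5 = -216.7500; (r_i+r_j)·cross = 24.5·-216.7500 = -5310.3750
edge 2: (18.5,24)→(6.5,29.5)  cross = 18.5·29.5 − 6.5·24 = 389.7500; (r_i+r_j)·cross = 25·389.7500 = 9743.7500
edge 3: (6.5,29.5)→(1.5,23.5)  cross = 6.5·23.5 − 1.5·29.5 = 108.5000; (r_i+r_j)·cross = 8·108.5000 = 868.0000
Σcross = 169.7500 → A = |Σcross|/2 = 84.8750 mm²
Σ(r_i+r_j)·cross = 4463.2500 → first moment M = |Σ|/6 = 743.8750
R_c = M/A = 743.8750/84.8750 = 8.7644 mm
θ = 161° = 2.809980 rad
V = θ·R_c·A = 2.809980·8.7644·84.8750 = 2090.274 mm³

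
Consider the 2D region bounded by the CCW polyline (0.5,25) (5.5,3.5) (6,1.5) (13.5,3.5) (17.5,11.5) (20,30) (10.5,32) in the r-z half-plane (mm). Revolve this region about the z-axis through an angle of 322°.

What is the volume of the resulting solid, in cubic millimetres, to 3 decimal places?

Profile (r,z), 7 vertices: (0.5,25) (5.5,3.5) (6,1.5) (13.5,3.5) (17.5,11.5) (20,30) (10.5,32)
edge 0: (0.5,25)→(5.5,3.5)  cross = 0.5·3.5 − 5.5·25 = -135.7500; (r_i+r_j)·cross = 6·-135.7500 = -814.5000
edge 1: (5.5,3.5)→(6,1.5)  cross = 5.5·1.5 − 6·3.5 = -12.7500; (r_i+r_j)·cross = 11.5·-12.7500 = -146.6250
edge 2: (6,1.5)→(13.5,3.5)  cross = 6·3.5 − 13.5·1.5 = 0.7500; (r_i+r_j)·cross = 19.5·0.7500 = 14.6250
edge 3: (13.5,3.5)→(17.5,11.5)  cross = 13.5·11.5 − 17.5·3.5 = 94.0000; (r_i+r_j)·cross = 31·94.0000 = 2914.0000
edge 4: (17.5,11.5)→(20,30)  cross = 17.5·30 − 20·11.5 = 295.0000; (r_i+r_j)·cross = 37.5·295.0000 = 11062.5000
edge 5: (20,30)→(10.5,32)  cross = 20·32 − 10.5·30 = 325.0000; (r_i+r_j)·cross = 30.5·325.0000 = 9912.5000
edge 6: (10.5,32)→(0.5,25)  cross = 10.5·25 − 0.5·32 = 246.5000; (r_i+r_j)·cross = 11·246.5000 = 2711.5000
Σcross = 812.7500 → A = |Σcross|/2 = 406.3750 mm²
Σ(r_i+r_j)·cross = 25654.0000 → first moment M = |Σ|/6 = 4275.6667
R_c = M/A = 4275.6667/406.3750 = 10.5215 mm
θ = 322° = 5.619960 rad
V = θ·R_c·A = 5.619960·10.5215·406.3750 = 24029.076 mm³

Volume = 24029.076 mm³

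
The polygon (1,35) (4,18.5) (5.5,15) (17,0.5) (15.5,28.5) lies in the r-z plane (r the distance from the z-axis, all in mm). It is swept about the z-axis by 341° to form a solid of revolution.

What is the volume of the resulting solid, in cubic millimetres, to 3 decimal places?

Volume = 17156.028 mm³

Profile (r,z), 5 vertices: (1,35) (4,18.5) (5.5,15) (17,0.5) (15.5,28.5)
edge 0: (1,35)→(4,18.5)  cross = 1·18.5 − 4·35 = -121.5000; (r_i+r_j)·cross = 5·-121.5000 = -607.5000
edge 1: (4,18.5)→(5.5,15)  cross = 4·15 − 5.5·18.5 = -41.7500; (r_i+r_j)·cross = 9.5·-41.7500 = -396.6250
edge 2: (5.5,15)→(17,0.5)  cross = 5.5·0.5 − 17·15 = -252.2500; (r_i+r_j)·cross = 22.5·-252.2500 = -5675.6250
edge 3: (17,0.5)→(15.5,28.5)  cross = 17·28.5 − 15.5·0.5 = 476.7500; (r_i+r_j)·cross = 32.5·476.7500 = 15494.3750
edge 4: (15.5,28.5)→(1,35)  cross = 15.5·35 − 1·28.5 = 514.0000; (r_i+r_j)·cross = 16.5·514.0000 = 8481.0000
Σcross = 575.2500 → A = |Σcross|/2 = 287.6250 mm²
Σ(r_i+r_j)·cross = 17295.6250 → first moment M = |Σ|/6 = 2882.6042
R_c = M/A = 2882.6042/287.6250 = 10.0221 mm
θ = 341° = 5.951573 rad
V = θ·R_c·A = 5.951573·10.0221·287.6250 = 17156.028 mm³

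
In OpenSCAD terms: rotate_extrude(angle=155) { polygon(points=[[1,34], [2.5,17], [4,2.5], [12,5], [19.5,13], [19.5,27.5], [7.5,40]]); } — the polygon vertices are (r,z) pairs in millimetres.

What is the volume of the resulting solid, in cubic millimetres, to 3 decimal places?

Volume = 13250.985 mm³

Profile (r,z), 7 vertices: (1,34) (2.5,17) (4,2.5) (12,5) (19.5,13) (19.5,27.5) (7.5,40)
edge 0: (1,34)→(2.5,17)  cross = 1·17 − 2.5·34 = -68.0000; (r_i+r_j)·cross = 3.5·-68.0000 = -238.0000
edge 1: (2.5,17)→(4,2.5)  cross = 2.5·2.5 − 4·17 = -61.7500; (r_i+r_j)·cross = 6.5·-61.7500 = -401.3750
edge 2: (4,2.5)→(12,5)  cross = 4·5 − 12·2.5 = -10.0000; (r_i+r_j)·cross = 16·-10.0000 = -160.0000
edge 3: (12,5)→(19.5,13)  cross = 12·13 − 19.5·5 = 58.5000; (r_i+r_j)·cross = 31.5·58.5000 = 1842.7500
edge 4: (19.5,13)→(19.5,27.5)  cross = 19.5·27.5 − 19.5·13 = 282.7500; (r_i+r_j)·cross = 39·282.7500 = 11027.2500
edge 5: (19.5,27.5)→(7.5,40)  cross = 19.5·40 − 7.5·27.5 = 573.7500; (r_i+r_j)·cross = 27·573.7500 = 15491.2500
edge 6: (7.5,40)→(1,34)  cross = 7.5·34 − 1·40 = 215.0000; (r_i+r_j)·cross = 8.5·215.0000 = 1827.5000
Σcross = 990.2500 → A = |Σcross|/2 = 495.1250 mm²
Σ(r_i+r_j)·cross = 29389.3750 → first moment M = |Σ|/6 = 4898.2292
R_c = M/A = 4898.2292/495.1250 = 9.8929 mm
θ = 155° = 2.705260 rad
V = θ·R_c·A = 2.705260·9.8929·495.1250 = 13250.985 mm³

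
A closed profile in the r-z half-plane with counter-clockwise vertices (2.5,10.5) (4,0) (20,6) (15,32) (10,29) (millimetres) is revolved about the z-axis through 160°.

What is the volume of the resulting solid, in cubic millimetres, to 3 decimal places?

Profile (r,z), 5 vertices: (2.5,10.5) (4,0) (20,6) (15,32) (10,29)
edge 0: (2.5,10.5)→(4,0)  cross = 2.5·0 − 4·10.5 = -42.0000; (r_i+r_j)·cross = 6.5·-42.0000 = -273.0000
edge 1: (4,0)→(20,6)  cross = 4·6 − 20·0 = 24.0000; (r_i+r_j)·cross = 24·24.0000 = 576.0000
edge 2: (20,6)→(15,32)  cross = 20·32 − 15·6 = 550.0000; (r_i+r_j)·cross = 35·550.0000 = 19250.0000
edge 3: (15,32)→(10,29)  cross = 15·29 − 10·32 = 115.0000; (r_i+r_j)·cross = 25·115.0000 = 2875.0000
edge 4: (10,29)→(2.5,10.5)  cross = 10·10.5 − 2.5·29 = 32.5000; (r_i+r_j)·cross = 12.5·32.5000 = 406.2500
Σcross = 679.5000 → A = |Σcross|/2 = 339.7500 mm²
Σ(r_i+r_j)·cross = 22834.2500 → first moment M = |Σ|/6 = 3805.7083
R_c = M/A = 3805.7083/339.7500 = 11.2015 mm
θ = 160° = 2.792527 rad
V = θ·R_c·A = 2.792527·11.2015·339.7500 = 10627.543 mm³

Volume = 10627.543 mm³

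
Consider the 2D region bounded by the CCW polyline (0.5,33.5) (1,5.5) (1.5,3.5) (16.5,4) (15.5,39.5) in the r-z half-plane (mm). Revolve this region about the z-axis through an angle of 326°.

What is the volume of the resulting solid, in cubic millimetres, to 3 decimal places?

Volume = 24536.673 mm³

Profile (r,z), 5 vertices: (0.5,33.5) (1,5.5) (1.5,3.5) (16.5,4) (15.5,39.5)
edge 0: (0.5,33.5)→(1,5.5)  cross = 0.5·5.5 − 1·33.5 = -30.7500; (r_i+r_j)·cross = 1.5·-30.7500 = -46.1250
edge 1: (1,5.5)→(1.5,3.5)  cross = 1·3.5 − 1.5·5.5 = -4.7500; (r_i+r_j)·cross = 2.5·-4.7500 = -11.8750
edge 2: (1.5,3.5)→(16.5,4)  cross = 1.5·4 − 16.5·3.5 = -51.7500; (r_i+r_j)·cross = 18·-51.7500 = -931.5000
edge 3: (16.5,4)→(15.5,39.5)  cross = 16.5·39.5 − 15.5·4 = 589.7500; (r_i+r_j)·cross = 32·589.7500 = 18872.0000
edge 4: (15.5,39.5)→(0.5,33.5)  cross = 15.5·33.5 − 0.5·39.5 = 499.5000; (r_i+r_j)·cross = 16·499.5000 = 7992.0000
Σcross = 1002.0000 → A = |Σcross|/2 = 501.0000 mm²
Σ(r_i+r_j)·cross = 25874.5000 → first moment M = |Σ|/6 = 4312.4167
R_c = M/A = 4312.4167/501.0000 = 8.6076 mm
θ = 326° = 5.689773 rad
V = θ·R_c·A = 5.689773·8.6076·501.0000 = 24536.673 mm³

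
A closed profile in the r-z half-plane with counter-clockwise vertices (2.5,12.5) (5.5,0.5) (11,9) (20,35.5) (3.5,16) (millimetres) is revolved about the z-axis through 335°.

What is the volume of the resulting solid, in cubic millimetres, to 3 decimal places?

Profile (r,z), 5 vertices: (2.5,12.5) (5.5,0.5) (11,9) (20,35.5) (3.5,16)
edge 0: (2.5,12.5)→(5.5,0.5)  cross = 2.5·0.5 − 5.5·12.5 = -67.5000; (r_i+r_j)·cross = 8·-67.5000 = -540.0000
edge 1: (5.5,0.5)→(11,9)  cross = 5.5·9 − 11·0.5 = 44.0000; (r_i+r_j)·cross = 16.5·44.0000 = 726.0000
edge 2: (11,9)→(20,35.5)  cross = 11·35.5 − 20·9 = 210.5000; (r_i+r_j)·cross = 31·210.5000 = 6525.5000
edge 3: (20,35.5)→(3.5,16)  cross = 20·16 − 3.5·35.5 = 195.7500; (r_i+r_j)·cross = 23.5·195.7500 = 4600.1250
edge 4: (3.5,16)→(2.5,12.5)  cross = 3.5·12.5 − 2.5·16 = 3.7500; (r_i+r_j)·cross = 6·3.7500 = 22.5000
Σcross = 386.5000 → A = |Σcross|/2 = 193.2500 mm²
Σ(r_i+r_j)·cross = 11334.1250 → first moment M = |Σ|/6 = 1889.0208
R_c = M/A = 1889.0208/193.2500 = 9.7750 mm
θ = 335° = 5.846853 rad
V = θ·R_c·A = 5.846853·9.7750·193.2500 = 11044.827 mm³

Volume = 11044.827 mm³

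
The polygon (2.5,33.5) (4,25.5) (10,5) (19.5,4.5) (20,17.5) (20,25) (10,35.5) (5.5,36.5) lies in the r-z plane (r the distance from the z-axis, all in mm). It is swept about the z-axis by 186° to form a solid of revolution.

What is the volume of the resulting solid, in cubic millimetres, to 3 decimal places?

Profile (r,z), 8 vertices: (2.5,33.5) (4,25.5) (10,5) (19.5,4.5) (20,17.5) (20,25) (10,35.5) (5.5,36.5)
edge 0: (2.5,33.5)→(4,25.5)  cross = 2.5·25.5 − 4·33.5 = -70.2500; (r_i+r_j)·cross = 6.5·-70.2500 = -456.6250
edge 1: (4,25.5)→(10,5)  cross = 4·5 − 10·25.5 = -235.0000; (r_i+r_j)·cross = 14·-235.0000 = -3290.0000
edge 2: (10,5)→(19.5,4.5)  cross = 10·4.5 − 19.5·5 = -52.5000; (r_i+r_j)·cross = 29.5·-52.5000 = -1548.7500
edge 3: (19.5,4.5)→(20,17.5)  cross = 19.5·17.5 − 20·4.5 = 251.2500; (r_i+r_j)·cross = 39.5·251.2500 = 9924.3750
edge 4: (20,17.5)→(20,25)  cross = 20·25 − 20·17.5 = 150.0000; (r_i+r_j)·cross = 40·150.0000 = 6000.0000
edge 5: (20,25)→(10,35.5)  cross = 20·35.5 − 10·25 = 460.0000; (r_i+r_j)·cross = 30·460.0000 = 13800.0000
edge 6: (10,35.5)→(5.5,36.5)  cross = 10·36.5 − 5.5·35.5 = 169.7500; (r_i+r_j)·cross = 15.5·169.7500 = 2631.1250
edge 7: (5.5,36.5)→(2.5,33.5)  cross = 5.5·33.5 − 2.5·36.5 = 93.0000; (r_i+r_j)·cross = 8·93.0000 = 744.0000
Σcross = 766.2500 → A = |Σcross|/2 = 383.1250 mm²
Σ(r_i+r_j)·cross = 27804.1250 → first moment M = |Σ|/6 = 4634.0208
R_c = M/A = 4634.0208/383.1250 = 12.0953 mm
θ = 186° = 3.246312 rad
V = θ·R_c·A = 3.246312·12.0953·383.1250 = 15043.479 mm³

Volume = 15043.479 mm³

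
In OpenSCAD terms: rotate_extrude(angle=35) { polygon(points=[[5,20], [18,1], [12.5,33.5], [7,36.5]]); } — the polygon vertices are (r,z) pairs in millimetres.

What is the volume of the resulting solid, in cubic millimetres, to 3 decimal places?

Volume = 1390.673 mm³

Profile (r,z), 4 vertices: (5,20) (18,1) (12.5,33.5) (7,36.5)
edge 0: (5,20)→(18,1)  cross = 5·1 − 18·20 = -355.0000; (r_i+r_j)·cross = 23·-355.0000 = -8165.0000
edge 1: (18,1)→(12.5,33.5)  cross = 18·33.5 − 12.5·1 = 590.5000; (r_i+r_j)·cross = 30.5·590.5000 = 18010.2500
edge 2: (12.5,33.5)→(7,36.5)  cross = 12.5·36.5 − 7·33.5 = 221.7500; (r_i+r_j)·cross = 19.5·221.7500 = 4324.1250
edge 3: (7,36.5)→(5,20)  cross = 7·20 − 5·36.5 = -42.5000; (r_i+r_j)·cross = 12·-42.5000 = -510.0000
Σcross = 414.7500 → A = |Σcross|/2 = 207.3750 mm²
Σ(r_i+r_j)·cross = 13659.3750 → first moment M = |Σ|/6 = 2276.5625
R_c = M/A = 2276.5625/207.3750 = 10.9780 mm
θ = 35° = 0.610865 rad
V = θ·R_c·A = 0.610865·10.9780·207.3750 = 1390.673 mm³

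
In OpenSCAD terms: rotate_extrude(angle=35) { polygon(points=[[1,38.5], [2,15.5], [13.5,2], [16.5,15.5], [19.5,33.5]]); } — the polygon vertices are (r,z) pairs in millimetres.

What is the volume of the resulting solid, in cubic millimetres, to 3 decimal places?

Volume = 2610.762 mm³

Profile (r,z), 5 vertices: (1,38.5) (2,15.5) (13.5,2) (16.5,15.5) (19.5,33.5)
edge 0: (1,38.5)→(2,15.5)  cross = 1·15.5 − 2·38.5 = -61.5000; (r_i+r_j)·cross = 3·-61.5000 = -184.5000
edge 1: (2,15.5)→(13.5,2)  cross = 2·2 − 13.5·15.5 = -205.2500; (r_i+r_j)·cross = 15.5·-205.2500 = -3181.3750
edge 2: (13.5,2)→(16.5,15.5)  cross = 13.5·15.5 − 16.5·2 = 176.2500; (r_i+r_j)·cross = 30·176.2500 = 5287.5000
edge 3: (16.5,15.5)→(19.5,33.5)  cross = 16.5·33.5 − 19.5·15.5 = 250.5000; (r_i+r_j)·cross = 36·250.5000 = 9018.0000
edge 4: (19.5,33.5)→(1,38.5)  cross = 19.5·38.5 − 1·33.5 = 717.2500; (r_i+r_j)·cross = 20.5·717.2500 = 14703.6250
Σcross = 877.2500 → A = |Σcross|/2 = 438.6250 mm²
Σ(r_i+r_j)·cross = 25643.2500 → first moment M = |Σ|/6 = 4273.8750
R_c = M/A = 4273.8750/438.6250 = 9.7438 mm
θ = 35° = 0.610865 rad
V = θ·R_c·A = 0.610865·9.7438·438.6250 = 2610.762 mm³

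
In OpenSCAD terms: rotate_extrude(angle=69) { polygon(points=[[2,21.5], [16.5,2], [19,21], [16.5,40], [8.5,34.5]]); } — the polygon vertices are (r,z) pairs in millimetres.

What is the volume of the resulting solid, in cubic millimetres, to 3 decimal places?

Profile (r,z), 5 vertices: (2,21.5) (16.5,2) (19,21) (16.5,40) (8.5,34.5)
edge 0: (2,21.5)→(16.5,2)  cross = 2·2 − 16.5·21.5 = -350.7500; (r_i+r_j)·cross = 18.5·-350.7500 = -6488.8750
edge 1: (16.5,2)→(19,21)  cross = 16.5·21 − 19·2 = 308.5000; (r_i+r_j)·cross = 35.5·308.5000 = 10951.7500
edge 2: (19,21)→(16.5,40)  cross = 19·40 − 16.5·21 = 413.5000; (r_i+r_j)·cross = 35.5·413.5000 = 14679.2500
edge 3: (16.5,40)→(8.5,34.5)  cross = 16.5·34.5 − 8.5·40 = 229.2500; (r_i+r_j)·cross = 25·229.2500 = 5731.2500
edge 4: (8.5,34.5)→(2,21.5)  cross = 8.5·21.5 − 2·34.5 = 113.7500; (r_i+r_j)·cross = 10.5·113.7500 = 1194.3750
Σcross = 714.2500 → A = |Σcross|/2 = 357.1250 mm²
Σ(r_i+r_j)·cross = 26067.7500 → first moment M = |Σ|/6 = 4344.6250
R_c = M/A = 4344.6250/357.1250 = 12.1656 mm
θ = 69° = 1.204277 rad
V = θ·R_c·A = 1.204277·12.1656·357.1250 = 5232.133 mm³

Volume = 5232.133 mm³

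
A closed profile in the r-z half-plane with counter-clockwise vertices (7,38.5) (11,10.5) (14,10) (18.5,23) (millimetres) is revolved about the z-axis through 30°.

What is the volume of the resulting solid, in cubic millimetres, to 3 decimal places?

Volume = 984.747 mm³

Profile (r,z), 4 vertices: (7,38.5) (11,10.5) (14,10) (18.5,23)
edge 0: (7,38.5)→(11,10.5)  cross = 7·10.5 − 11·38.5 = -350.0000; (r_i+r_j)·cross = 18·-350.0000 = -6300.0000
edge 1: (11,10.5)→(14,10)  cross = 11·10 − 14·10.5 = -37.0000; (r_i+r_j)·cross = 25·-37.0000 = -925.0000
edge 2: (14,10)→(18.5,23)  cross = 14·23 − 18.5·10 = 137.0000; (r_i+r_j)·cross = 32.5·137.0000 = 4452.5000
edge 3: (18.5,23)→(7,38.5)  cross = 18.5·38.5 − 7·23 = 551.2500; (r_i+r_j)·cross = 25.5·551.2500 = 14056.8750
Σcross = 301.2500 → A = |Σcross|/2 = 150.6250 mm²
Σ(r_i+r_j)·cross = 11284.3750 → first moment M = |Σ|/6 = 1880.7292
R_c = M/A = 1880.7292/150.6250 = 12.4862 mm
θ = 30° = 0.523599 rad
V = θ·R_c·A = 0.523599·12.4862·150.6250 = 984.747 mm³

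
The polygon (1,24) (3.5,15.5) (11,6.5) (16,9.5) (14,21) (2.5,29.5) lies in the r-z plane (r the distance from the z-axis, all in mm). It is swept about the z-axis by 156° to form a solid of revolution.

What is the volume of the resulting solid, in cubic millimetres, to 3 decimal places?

Volume = 4405.294 mm³

Profile (r,z), 6 vertices: (1,24) (3.5,15.5) (11,6.5) (16,9.5) (14,21) (2.5,29.5)
edge 0: (1,24)→(3.5,15.5)  cross = 1·15.5 − 3.5·24 = -68.5000; (r_i+r_j)·cross = 4.5·-68.5000 = -308.2500
edge 1: (3.5,15.5)→(11,6.5)  cross = 3.5·6.5 − 11·15.5 = -147.7500; (r_i+r_j)·cross = 14.5·-147.7500 = -2142.3750
edge 2: (11,6.5)→(16,9.5)  cross = 11·9.5 − 16·6.5 = 0.5000; (r_i+r_j)·cross = 27·0.5000 = 13.5000
edge 3: (16,9.5)→(14,21)  cross = 16·21 − 14·9.5 = 203.0000; (r_i+r_j)·cross = 30·203.0000 = 6090.0000
edge 4: (14,21)→(2.5,29.5)  cross = 14·29.5 − 2.5·21 = 360.5000; (r_i+r_j)·cross = 16.5·360.5000 = 5948.2500
edge 5: (2.5,29.5)→(1,24)  cross = 2.5·24 − 1·29.5 = 30.5000; (r_i+r_j)·cross = 3.5·30.5000 = 106.7500
Σcross = 378.2500 → A = |Σcross|/2 = 189.1250 mm²
Σ(r_i+r_j)·cross = 9707.8750 → first moment M = |Σ|/6 = 1617.9792
R_c = M/A = 1617.9792/189.1250 = 8.5551 mm
θ = 156° = 2.722714 rad
V = θ·R_c·A = 2.722714·8.5551·189.1250 = 4405.294 mm³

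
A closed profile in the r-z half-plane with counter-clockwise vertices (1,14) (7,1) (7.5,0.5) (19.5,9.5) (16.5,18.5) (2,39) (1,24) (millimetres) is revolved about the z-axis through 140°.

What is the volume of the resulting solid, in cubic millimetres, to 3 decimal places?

Profile (r,z), 7 vertices: (1,14) (7,1) (7.5,0.5) (19.5,9.5) (16.5,18.5) (2,39) (1,24)
edge 0: (1,14)→(7,1)  cross = 1·1 − 7·14 = -97.0000; (r_i+r_j)·cross = 8·-97.0000 = -776.0000
edge 1: (7,1)→(7.5,0.5)  cross = 7·0.5 − 7.5·1 = -4.0000; (r_i+r_j)·cross = 14.5·-4.0000 = -58.0000
edge 2: (7.5,0.5)→(19.5,9.5)  cross = 7.5·9.5 − 19.5·0.5 = 61.5000; (r_i+r_j)·cross = 27·61.5000 = 1660.5000
edge 3: (19.5,9.5)→(16.5,18.5)  cross = 19.5·18.5 − 16.5·9.5 = 204.0000; (r_i+r_j)·cross = 36·204.0000 = 7344.0000
edge 4: (16.5,18.5)→(2,39)  cross = 16.5·39 − 2·18.5 = 606.5000; (r_i+r_j)·cross = 18.5·606.5000 = 11220.2500
edge 5: (2,39)→(1,24)  cross = 2·24 − 1·39 = 9.0000; (r_i+r_j)·cross = 3·9.0000 = 27.0000
edge 6: (1,24)→(1,14)  cross = 1·14 − 1·24 = -10.0000; (r_i+r_j)·cross = 2·-10.0000 = -20.0000
Σcross = 770.0000 → A = |Σcross|/2 = 385.0000 mm²
Σ(r_i+r_j)·cross = 19397.7500 → first moment M = |Σ|/6 = 3232.9583
R_c = M/A = 3232.9583/385.0000 = 8.3973 mm
θ = 140° = 2.443461 rad
V = θ·R_c·A = 2.443461·8.3973·385.0000 = 7899.607 mm³

Volume = 7899.607 mm³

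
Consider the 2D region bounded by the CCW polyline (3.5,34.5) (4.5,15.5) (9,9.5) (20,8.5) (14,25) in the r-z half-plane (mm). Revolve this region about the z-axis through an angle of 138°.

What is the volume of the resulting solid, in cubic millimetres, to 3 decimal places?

Volume = 5808.480 mm³

Profile (r,z), 5 vertices: (3.5,34.5) (4.5,15.5) (9,9.5) (20,8.5) (14,25)
edge 0: (3.5,34.5)→(4.5,15.5)  cross = 3.5·15.5 − 4.5·34.5 = -101.0000; (r_i+r_j)·cross = 8·-101.0000 = -808.0000
edge 1: (4.5,15.5)→(9,9.5)  cross = 4.5·9.5 − 9·15.5 = -96.7500; (r_i+r_j)·cross = 13.5·-96.7500 = -1306.1250
edge 2: (9,9.5)→(20,8.5)  cross = 9·8.5 − 20·9.5 = -113.5000; (r_i+r_j)·cross = 29·-113.5000 = -3291.5000
edge 3: (20,8.5)→(14,25)  cross = 20·25 − 14·8.5 = 381.0000; (r_i+r_j)·cross = 34·381.0000 = 12954.0000
edge 4: (14,25)→(3.5,34.5)  cross = 14·34.5 − 3.5·25 = 395.5000; (r_i+r_j)·cross = 17.5·395.5000 = 6921.2500
Σcross = 465.2500 → A = |Σcross|/2 = 232.6250 mm²
Σ(r_i+r_j)·cross = 14469.6250 → first moment M = |Σ|/6 = 2411.6042
R_c = M/A = 2411.6042/232.6250 = 10.3669 mm
θ = 138° = 2.408554 rad
V = θ·R_c·A = 2.408554·10.3669·232.6250 = 5808.480 mm³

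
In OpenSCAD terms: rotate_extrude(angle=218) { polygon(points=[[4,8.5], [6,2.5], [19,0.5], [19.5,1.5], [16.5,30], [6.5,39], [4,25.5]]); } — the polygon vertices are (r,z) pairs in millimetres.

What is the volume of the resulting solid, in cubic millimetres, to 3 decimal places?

Volume = 18543.572 mm³

Profile (r,z), 7 vertices: (4,8.5) (6,2.5) (19,0.5) (19.5,1.5) (16.5,30) (6.5,39) (4,25.5)
edge 0: (4,8.5)→(6,2.5)  cross = 4·2.5 − 6·8.5 = -41.0000; (r_i+r_j)·cross = 10·-41.0000 = -410.0000
edge 1: (6,2.5)→(19,0.5)  cross = 6·0.5 − 19·2.5 = -44.5000; (r_i+r_j)·cross = 25·-44.5000 = -1112.5000
edge 2: (19,0.5)→(19.5,1.5)  cross = 19·1.5 − 19.5·0.5 = 18.7500; (r_i+r_j)·cross = 38.5·18.7500 = 721.8750
edge 3: (19.5,1.5)→(16.5,30)  cross = 19.5·30 − 16.5·1.5 = 560.2500; (r_i+r_j)·cross = 36·560.2500 = 20169.0000
edge 4: (16.5,30)→(6.5,39)  cross = 16.5·39 − 6.5·30 = 448.5000; (r_i+r_j)·cross = 23·448.5000 = 10315.5000
edge 5: (6.5,39)→(4,25.5)  cross = 6.5·25.5 − 4·39 = 9.7500; (r_i+r_j)·cross = 10.5·9.7500 = 102.3750
edge 6: (4,25.5)→(4,8.5)  cross = 4·8.5 − 4·25.5 = -68.0000; (r_i+r_j)·cross = 8·-68.0000 = -544.0000
Σcross = 883.7500 → A = |Σcross|/2 = 441.8750 mm²
Σ(r_i+r_j)·cross = 29242.2500 → first moment M = |Σ|/6 = 4873.7083
R_c = M/A = 4873.7083/441.8750 = 11.0296 mm
θ = 218° = 3.804818 rad
V = θ·R_c·A = 3.804818·11.0296·441.8750 = 18543.572 mm³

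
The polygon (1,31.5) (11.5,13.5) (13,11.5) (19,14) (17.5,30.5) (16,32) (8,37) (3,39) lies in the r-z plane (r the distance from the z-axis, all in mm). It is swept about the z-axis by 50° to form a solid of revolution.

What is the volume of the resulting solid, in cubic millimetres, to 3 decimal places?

Profile (r,z), 8 vertices: (1,31.5) (11.5,13.5) (13,11.5) (19,14) (17.5,30.5) (16,32) (8,37) (3,39)
edge 0: (1,31.5)→(11.5,13.5)  cross = 1·13.5 − 11.5·31.5 = -348.7500; (r_i+r_j)·cross = 12.5·-348.7500 = -4359.3750
edge 1: (11.5,13.5)→(13,11.5)  cross = 11.5·11.5 − 13·13.5 = -43.2500; (r_i+r_j)·cross = 24.5·-43.2500 = -1059.6250
edge 2: (13,11.5)→(19,14)  cross = 13·14 − 19·11.5 = -36.5000; (r_i+r_j)·cross = 32·-36.5000 = -1168.0000
edge 3: (19,14)→(17.5,30.5)  cross = 19·30.5 − 17.5·14 = 334.5000; (r_i+r_j)·cross = 36.5·334.5000 = 12209.2500
edge 4: (17.5,30.5)→(16,32)  cross = 17.5·32 − 16·30.5 = 72.0000; (r_i+r_j)·cross = 33.5·72.0000 = 2412.0000
edge 5: (16,32)→(8,37)  cross = 16·37 − 8·32 = 336.0000; (r_i+r_j)·cross = 24·336.0000 = 8064.0000
edge 6: (8,37)→(3,39)  cross = 8·39 − 3·37 = 201.0000; (r_i+r_j)·cross = 11·201.0000 = 2211.0000
edge 7: (3,39)→(1,31.5)  cross = 3·31.5 − 1·39 = 55.5000; (r_i+r_j)·cross = 4·55.5000 = 222.0000
Σcross = 570.5000 → A = |Σcross|/2 = 285.2500 mm²
Σ(r_i+r_j)·cross = 18531.2500 → first moment M = |Σ|/6 = 3088.5417
R_c = M/A = 3088.5417/285.2500 = 10.8275 mm
θ = 50° = 0.872665 rad
V = θ·R_c·A = 0.872665·10.8275·285.2500 = 2695.261 mm³

Volume = 2695.261 mm³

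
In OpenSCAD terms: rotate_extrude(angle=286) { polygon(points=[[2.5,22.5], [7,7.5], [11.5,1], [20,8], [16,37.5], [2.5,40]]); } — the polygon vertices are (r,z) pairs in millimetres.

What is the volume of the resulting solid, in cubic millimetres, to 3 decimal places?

Profile (r,z), 6 vertices: (2.5,22.5) (7,7.5) (11.5,1) (20,8) (16,37.5) (2.5,40)
edge 0: (2.5,22.5)→(7,7.5)  cross = 2.5·7.5 − 7·22.5 = -138.7500; (r_i+r_j)·cross = 9.5·-138.7500 = -1318.1250
edge 1: (7,7.5)→(11.5,1)  cross = 7·1 − 11.5·7.5 = -79.2500; (r_i+r_j)·cross = 18.5·-79.2500 = -1466.1250
edge 2: (11.5,1)→(20,8)  cross = 11.5·8 − 20·1 = 72.0000; (r_i+r_j)·cross = 31.5·72.0000 = 2268.0000
edge 3: (20,8)→(16,37.5)  cross = 20·37.5 − 16·8 = 622.0000; (r_i+r_j)·cross = 36·622.0000 = 22392.0000
edge 4: (16,37.5)→(2.5,40)  cross = 16·40 − 2.5·37.5 = 546.2500; (r_i+r_j)·cross = 18.5·546.2500 = 10105.6250
edge 5: (2.5,40)→(2.5,22.5)  cross = 2.5·22.5 − 2.5·40 = -43.7500; (r_i+r_j)·cross = 5·-43.7500 = -218.7500
Σcross = 978.5000 → A = |Σcross|/2 = 489.2500 mm²
Σ(r_i+r_j)·cross = 31762.6250 → first moment M = |Σ|/6 = 5293.7708
R_c = M/A = 5293.7708/489.2500 = 10.8202 mm
θ = 286° = 4.991642 rad
V = θ·R_c·A = 4.991642·10.8202·489.2500 = 26424.607 mm³

Volume = 26424.607 mm³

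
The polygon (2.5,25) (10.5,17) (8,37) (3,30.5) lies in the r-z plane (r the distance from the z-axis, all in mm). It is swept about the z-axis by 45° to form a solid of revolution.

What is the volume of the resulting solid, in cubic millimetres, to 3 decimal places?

Profile (r,z), 4 vertices: (2.5,25) (10.5,17) (8,37) (3,30.5)
edge 0: (2.5,25)→(10.5,17)  cross = 2.5·17 − 10.5·25 = -220.0000; (r_i+r_j)·cross = 13·-220.0000 = -2860.0000
edge 1: (10.5,17)→(8,37)  cross = 10.5·37 − 8·17 = 252.5000; (r_i+r_j)·cross = 18.5·252.5000 = 4671.2500
edge 2: (8,37)→(3,30.5)  cross = 8·30.5 − 3·37 = 133.0000; (r_i+r_j)·cross = 11·133.0000 = 1463.0000
edge 3: (3,30.5)→(2.5,25)  cross = 3·25 − 2.5·30.5 = -1.2500; (r_i+r_j)·cross = 5.5·-1.2500 = -6.8750
Σcross = 164.2500 → A = |Σcross|/2 = 82.1250 mm²
Σ(r_i+r_j)·cross = 3267.3750 → first moment M = |Σ|/6 = 544.5625
R_c = M/A = 544.5625/82.1250 = 6.6309 mm
θ = 45° = 0.785398 rad
V = θ·R_c·A = 0.785398·6.6309·82.1250 = 427.698 mm³

Volume = 427.698 mm³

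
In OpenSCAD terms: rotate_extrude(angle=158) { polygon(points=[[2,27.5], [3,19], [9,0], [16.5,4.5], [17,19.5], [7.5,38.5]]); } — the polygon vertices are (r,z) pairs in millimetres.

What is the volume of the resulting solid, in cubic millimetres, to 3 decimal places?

Volume = 9492.705 mm³

Profile (r,z), 6 vertices: (2,27.5) (3,19) (9,0) (16.5,4.5) (17,19.5) (7.5,38.5)
edge 0: (2,27.5)→(3,19)  cross = 2·19 − 3·27.5 = -44.5000; (r_i+r_j)·cross = 5·-44.5000 = -222.5000
edge 1: (3,19)→(9,0)  cross = 3·0 − 9·19 = -171.0000; (r_i+r_j)·cross = 12·-171.0000 = -2052.0000
edge 2: (9,0)→(16.5,4.5)  cross = 9·4.5 − 16.5·0 = 40.5000; (r_i+r_j)·cross = 25.5·40.5000 = 1032.7500
edge 3: (16.5,4.5)→(17,19.5)  cross = 16.5·19.5 − 17·4.5 = 245.2500; (r_i+r_j)·cross = 33.5·245.2500 = 8215.8750
edge 4: (17,19.5)→(7.5,38.5)  cross = 17·38.5 − 7.5·19.5 = 508.2500; (r_i+r_j)·cross = 24.5·508.2500 = 12452.1250
edge 5: (7.5,38.5)→(2,27.5)  cross = 7.5·27.5 − 2·38.5 = 129.2500; (r_i+r_j)·cross = 9.5·129.2500 = 1227.8750
Σcross = 707.7500 → A = |Σcross|/2 = 353.8750 mm²
Σ(r_i+r_j)·cross = 20654.1250 → first moment M = |Σ|/6 = 3442.3542
R_c = M/A = 3442.3542/353.8750 = 9.7276 mm
θ = 158° = 2.757620 rad
V = θ·R_c·A = 2.757620·9.7276·353.8750 = 9492.705 mm³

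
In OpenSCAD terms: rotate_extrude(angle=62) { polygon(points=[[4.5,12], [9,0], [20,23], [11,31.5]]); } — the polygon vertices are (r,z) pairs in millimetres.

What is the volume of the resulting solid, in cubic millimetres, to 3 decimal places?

Volume = 2900.197 mm³

Profile (r,z), 4 vertices: (4.5,12) (9,0) (20,23) (11,31.5)
edge 0: (4.5,12)→(9,0)  cross = 4.5·0 − 9·12 = -108.0000; (r_i+r_j)·cross = 13.5·-108.0000 = -1458.0000
edge 1: (9,0)→(20,23)  cross = 9·23 − 20·0 = 207.0000; (r_i+r_j)·cross = 29·207.0000 = 6003.0000
edge 2: (20,23)→(11,31.5)  cross = 20·31.5 − 11·23 = 377.0000; (r_i+r_j)·cross = 31·377.0000 = 11687.0000
edge 3: (11,31.5)→(4.5,12)  cross = 11·12 − 4.5·31.5 = -9.7500; (r_i+r_j)·cross = 15.5·-9.7500 = -151.1250
Σcross = 466.2500 → A = |Σcross|/2 = 233.1250 mm²
Σ(r_i+r_j)·cross = 16080.8750 → first moment M = |Σ|/6 = 2680.1458
R_c = M/A = 2680.1458/233.1250 = 11.4966 mm
θ = 62° = 1.082104 rad
V = θ·R_c·A = 1.082104·11.4966·233.1250 = 2900.197 mm³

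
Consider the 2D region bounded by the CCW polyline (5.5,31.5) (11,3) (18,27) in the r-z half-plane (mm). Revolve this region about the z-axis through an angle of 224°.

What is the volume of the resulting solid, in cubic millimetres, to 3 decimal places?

Volume = 7452.067 mm³

Profile (r,z), 3 vertices: (5.5,31.5) (11,3) (18,27)
edge 0: (5.5,31.5)→(11,3)  cross = 5.5·3 − 11·31.5 = -330.0000; (r_i+r_j)·cross = 16.5·-330.0000 = -5445.0000
edge 1: (11,3)→(18,27)  cross = 11·27 − 18·3 = 243.0000; (r_i+r_j)·cross = 29·243.0000 = 7047.0000
edge 2: (18,27)→(5.5,31.5)  cross = 18·31.5 − 5.5·27 = 418.5000; (r_i+r_j)·cross = 23.5·418.5000 = 9834.7500
Σcross = 331.5000 → A = |Σcross|/2 = 165.7500 mm²
Σ(r_i+r_j)·cross = 11436.7500 → first moment M = |Σ|/6 = 1906.1250
R_c = M/A = 1906.1250/165.7500 = 11.5000 mm
θ = 224° = 3.909538 rad
V = θ·R_c·A = 3.909538·11.5000·165.7500 = 7452.067 mm³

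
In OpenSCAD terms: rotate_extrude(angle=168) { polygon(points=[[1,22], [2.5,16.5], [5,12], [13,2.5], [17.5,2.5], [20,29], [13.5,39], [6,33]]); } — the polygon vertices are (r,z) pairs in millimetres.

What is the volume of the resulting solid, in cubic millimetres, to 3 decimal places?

Profile (r,z), 8 vertices: (1,22) (2.5,16.5) (5,12) (13,2.5) (17.5,2.5) (20,29) (13.5,39) (6,33)
edge 0: (1,22)→(2.5,16.5)  cross = 1·16.5 − 2.5·22 = -38.5000; (r_i+r_j)·cross = 3.5·-38.5000 = -134.7500
edge 1: (2.5,16.5)→(5,12)  cross = 2.5·12 − 5·16.5 = -52.5000; (r_i+r_j)·cross = 7.5·-52.5000 = -393.7500
edge 2: (5,12)→(13,2.5)  cross = 5·2.5 − 13·12 = -143.5000; (r_i+r_j)·cross = 18·-143.5000 = -2583.0000
edge 3: (13,2.5)→(17.5,2.5)  cross = 13·2.5 − 17.5·2.5 = -11.2500; (r_i+r_j)·cross = 30.5·-11.2500 = -343.1250
edge 4: (17.5,2.5)→(20,29)  cross = 17.5·29 − 20·2.5 = 457.5000; (r_i+r_j)·cross = 37.5·457.5000 = 17156.2500
edge 5: (20,29)→(13.5,39)  cross = 20·39 − 13.5·29 = 388.5000; (r_i+r_j)·cross = 33.5·388.5000 = 13014.7500
edge 6: (13.5,39)→(6,33)  cross = 13.5·33 − 6·39 = 211.5000; (r_i+r_j)·cross = 19.5·211.5000 = 4124.2500
edge 7: (6,33)→(1,22)  cross = 6·22 − 1·33 = 99.0000; (r_i+r_j)·cross = 7·99.0000 = 693.0000
Σcross = 910.7500 → A = |Σcross|/2 = 455.3750 mm²
Σ(r_i+r_j)·cross = 31533.6250 → first moment M = |Σ|/6 = 5255.6042
R_c = M/A = 5255.6042/455.3750 = 11.5413 mm
θ = 168° = 2.932153 rad
V = θ·R_c·A = 2.932153·11.5413·455.3750 = 15410.236 mm³

Volume = 15410.236 mm³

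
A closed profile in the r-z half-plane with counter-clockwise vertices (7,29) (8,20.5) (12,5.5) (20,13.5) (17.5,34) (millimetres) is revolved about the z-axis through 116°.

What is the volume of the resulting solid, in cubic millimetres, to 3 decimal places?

Volume = 6593.346 mm³

Profile (r,z), 5 vertices: (7,29) (8,20.5) (12,5.5) (20,13.5) (17.5,34)
edge 0: (7,29)→(8,20.5)  cross = 7·20.5 − 8·29 = -88.5000; (r_i+r_j)·cross = 15·-88.5000 = -1327.5000
edge 1: (8,20.5)→(12,5.5)  cross = 8·5.5 − 12·20.5 = -202.0000; (r_i+r_j)·cross = 20·-202.0000 = -4040.0000
edge 2: (12,5.5)→(20,13.5)  cross = 12·13.5 − 20·5.5 = 52.0000; (r_i+r_j)·cross = 32·52.0000 = 1664.0000
edge 3: (20,13.5)→(17.5,34)  cross = 20·34 − 17.5·13.5 = 443.7500; (r_i+r_j)·cross = 37.5·443.7500 = 16640.6250
edge 4: (17.5,34)→(7,29)  cross = 17.5·29 − 7·34 = 269.5000; (r_i+r_j)·cross = 24.5·269.5000 = 6602.7500
Σcross = 474.7500 → A = |Σcross|/2 = 237.3750 mm²
Σ(r_i+r_j)·cross = 19539.8750 → first moment M = |Σ|/6 = 3256.6458
R_c = M/A = 3256.6458/237.3750 = 13.7194 mm
θ = 116° = 2.024582 rad
V = θ·R_c·A = 2.024582·13.7194·237.3750 = 6593.346 mm³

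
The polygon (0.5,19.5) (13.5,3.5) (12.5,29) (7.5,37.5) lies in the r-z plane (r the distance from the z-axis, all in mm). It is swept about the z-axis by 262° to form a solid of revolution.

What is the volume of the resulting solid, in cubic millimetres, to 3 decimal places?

Profile (r,z), 4 vertices: (0.5,19.5) (13.5,3.5) (12.5,29) (7.5,37.5)
edge 0: (0.5,19.5)→(13.5,3.5)  cross = 0.5·3.5 − 13.5·19.5 = -261.5000; (r_i+r_j)·cross = 14·-261.5000 = -3661.0000
edge 1: (13.5,3.5)→(12.5,29)  cross = 13.5·29 − 12.5·3.5 = 347.7500; (r_i+r_j)·cross = 26·347.7500 = 9041.5000
edge 2: (12.5,29)→(7.5,37.5)  cross = 12.5·37.5 − 7.5·29 = 251.2500; (r_i+r_j)·cross = 20·251.2500 = 5025.0000
edge 3: (7.5,37.5)→(0.5,19.5)  cross = 7.5·19.5 − 0.5·37.5 = 127.5000; (r_i+r_j)·cross = 8·127.5000 = 1020.0000
Σcross = 465.0000 → A = |Σcross|/2 = 232.5000 mm²
Σ(r_i+r_j)·cross = 11425.5000 → first moment M = |Σ|/6 = 1904.2500
R_c = M/A = 1904.2500/232.5000 = 8.1903 mm
θ = 262° = 4.572763 rad
V = θ·R_c·A = 4.572763·8.1903·232.5000 = 8707.683 mm³

Volume = 8707.683 mm³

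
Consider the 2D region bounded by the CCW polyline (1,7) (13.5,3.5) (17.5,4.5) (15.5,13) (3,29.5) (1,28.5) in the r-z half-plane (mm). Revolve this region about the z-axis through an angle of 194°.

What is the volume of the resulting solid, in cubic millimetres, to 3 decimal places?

Profile (r,z), 6 vertices: (1,7) (13.5,3.5) (17.5,4.5) (15.5,13) (3,29.5) (1,28.5)
edge 0: (1,7)→(13.5,3.5)  cross = 1·3.5 − 13.5·7 = -91.0000; (r_i+r_j)·cross = 14.5·-91.0000 = -1319.5000
edge 1: (13.5,3.5)→(17.5,4.5)  cross = 13.5·4.5 − 17.5·3.5 = -0.5000; (r_i+r_j)·cross = 31·-0.5000 = -15.5000
edge 2: (17.5,4.5)→(15.5,13)  cross = 17.5·13 − 15.5·4.5 = 157.7500; (r_i+r_j)·cross = 33·157.7500 = 5205.7500
edge 3: (15.5,13)→(3,29.5)  cross = 15.5·29.5 − 3·13 = 418.2500; (r_i+r_j)·cross = 18.5·418.2500 = 7737.6250
edge 4: (3,29.5)→(1,28.5)  cross = 3·28.5 − 1·29.5 = 56.0000; (r_i+r_j)·cross = 4·56.0000 = 224.0000
edge 5: (1,28.5)→(1,7)  cross = 1·7 − 1·28.5 = -21.5000; (r_i+r_j)·cross = 2·-21.5000 = -43.0000
Σcross = 519.0000 → A = |Σcross|/2 = 259.5000 mm²
Σ(r_i+r_j)·cross = 11789.3750 → first moment M = |Σ|/6 = 1964.8958
R_c = M/A = 1964.8958/259.5000 = 7.5719 mm
θ = 194° = 3.385939 rad
V = θ·R_c·A = 3.385939·7.5719·259.5000 = 6653.017 mm³

Volume = 6653.017 mm³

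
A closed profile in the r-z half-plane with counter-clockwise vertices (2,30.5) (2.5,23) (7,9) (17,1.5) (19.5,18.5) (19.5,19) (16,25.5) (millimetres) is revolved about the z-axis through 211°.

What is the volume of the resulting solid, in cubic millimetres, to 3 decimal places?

Volume = 12672.211 mm³

Profile (r,z), 7 vertices: (2,30.5) (2.5,23) (7,9) (17,1.5) (19.5,18.5) (19.5,19) (16,25.5)
edge 0: (2,30.5)→(2.5,23)  cross = 2·23 − 2.5·30.5 = -30.2500; (r_i+r_j)·cross = 4.5·-30.2500 = -136.1250
edge 1: (2.5,23)→(7,9)  cross = 2.5·9 − 7·23 = -138.5000; (r_i+r_j)·cross = 9.5·-138.5000 = -1315.7500
edge 2: (7,9)→(17,1.5)  cross = 7·1.5 − 17·9 = -142.5000; (r_i+r_j)·cross = 24·-142.5000 = -3420.0000
edge 3: (17,1.5)→(19.5,18.5)  cross = 17·18.5 − 19.5·1.5 = 285.2500; (r_i+r_j)·cross = 36.5·285.2500 = 10411.6250
edge 4: (19.5,18.5)→(19.5,19)  cross = 19.5·19 − 19.5·18.5 = 9.7500; (r_i+r_j)·cross = 39·9.7500 = 380.2500
edge 5: (19.5,19)→(16,25.5)  cross = 19.5·25.5 − 16·19 = 193.2500; (r_i+r_j)·cross = 35.5·193.2500 = 6860.3750
edge 6: (16,25.5)→(2,30.5)  cross = 16·30.5 − 2·25.5 = 437.0000; (r_i+r_j)·cross = 18·437.0000 = 7866.0000
Σcross = 614.0000 → A = |Σcross|/2 = 307.0000 mm²
Σ(r_i+r_j)·cross = 20646.3750 → first moment M = |Σ|/6 = 3441.0625
R_c = M/A = 3441.0625/307.0000 = 11.2087 mm
θ = 211° = 3.682645 rad
V = θ·R_c·A = 3.682645·11.2087·307.0000 = 12672.211 mm³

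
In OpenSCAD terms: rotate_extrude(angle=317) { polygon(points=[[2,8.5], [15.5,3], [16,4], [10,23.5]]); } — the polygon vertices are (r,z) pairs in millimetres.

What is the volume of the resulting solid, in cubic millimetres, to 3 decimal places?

Profile (r,z), 4 vertices: (2,8.5) (15.5,3) (16,4) (10,23.5)
edge 0: (2,8.5)→(15.5,3)  cross = 2·3 − 15.5·8.5 = -125.7500; (r_i+r_j)·cross = 17.5·-125.7500 = -2200.6250
edge 1: (15.5,3)→(16,4)  cross = 15.5·4 − 16·3 = 14.0000; (r_i+r_j)·cross = 31.5·14.0000 = 441.0000
edge 2: (16,4)→(10,23.5)  cross = 16·23.5 − 10·4 = 336.0000; (r_i+r_j)·cross = 26·336.0000 = 8736.0000
edge 3: (10,23.5)→(2,8.5)  cross = 10·8.5 − 2·23.5 = 38.0000; (r_i+r_j)·cross = 12·38.0000 = 456.0000
Σcross = 262.2500 → A = |Σcross|/2 = 131.1250 mm²
Σ(r_i+r_j)·cross = 7432.3750 → first moment M = |Σ|/6 = 1238.7292
R_c = M/A = 1238.7292/131.1250 = 9.4469 mm
θ = 317° = 5.532694 rad
V = θ·R_c·A = 5.532694·9.4469·131.1250 = 6853.509 mm³

Volume = 6853.509 mm³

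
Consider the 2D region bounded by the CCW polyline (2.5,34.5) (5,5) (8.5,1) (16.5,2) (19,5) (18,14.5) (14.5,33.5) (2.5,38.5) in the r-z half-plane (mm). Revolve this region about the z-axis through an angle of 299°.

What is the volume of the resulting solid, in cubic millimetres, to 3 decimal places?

Profile (r,z), 8 vertices: (2.5,34.5) (5,5) (8.5,1) (16.5,2) (19,5) (18,14.5) (14.5,33.5) (2.5,38.5)
edge 0: (2.5,34.5)→(5,5)  cross = 2.5·5 − 5·34.5 = -160.0000; (r_i+r_j)·cross = 7.5·-160.0000 = -1200.0000
edge 1: (5,5)→(8.5,1)  cross = 5·1 − 8.5·5 = -37.5000; (r_i+r_j)·cross = 13.5·-37.5000 = -506.2500
edge 2: (8.5,1)→(16.5,2)  cross = 8.5·2 − 16.5·1 = 0.5000; (r_i+r_j)·cross = 25·0.5000 = 12.5000
edge 3: (16.5,2)→(19,5)  cross = 16.5·5 − 19·2 = 44.5000; (r_i+r_j)·cross = 35.5·44.5000 = 1579.7500
edge 4: (19,5)→(18,14.5)  cross = 19·14.5 − 18·5 = 185.5000; (r_i+r_j)·cross = 37·185.5000 = 6863.5000
edge 5: (18,14.5)→(14.5,33.5)  cross = 18·33.5 − 14.5·14.5 = 392.7500; (r_i+r_j)·cross = 32.5·392.7500 = 12764.3750
edge 6: (14.5,33.5)→(2.5,38.5)  cross = 14.5·38.5 − 2.5·33.5 = 474.5000; (r_i+r_j)·cross = 17·474.5000 = 8066.5000
edge 7: (2.5,38.5)→(2.5,34.5)  cross = 2.5·34.5 − 2.5·38.5 = -10.0000; (r_i+r_j)·cross = 5·-10.0000 = -50.0000
Σcross = 890.2500 → A = |Σcross|/2 = 445.1250 mm²
Σ(r_i+r_j)·cross = 27530.3750 → first moment M = |Σ|/6 = 4588.3958
R_c = M/A = 4588.3958/445.1250 = 10.3081 mm
θ = 299° = 5.218534 rad
V = θ·R_c·A = 5.218534·10.3081·445.1250 = 23944.702 mm³

Volume = 23944.702 mm³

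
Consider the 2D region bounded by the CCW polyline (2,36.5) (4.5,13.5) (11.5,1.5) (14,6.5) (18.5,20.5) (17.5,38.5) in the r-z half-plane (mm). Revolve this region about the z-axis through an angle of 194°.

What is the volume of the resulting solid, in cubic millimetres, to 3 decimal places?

Volume = 15350.718 mm³

Profile (r,z), 6 vertices: (2,36.5) (4.5,13.5) (11.5,1.5) (14,6.5) (18.5,20.5) (17.5,38.5)
edge 0: (2,36.5)→(4.5,13.5)  cross = 2·13.5 − 4.5·36.5 = -137.2500; (r_i+r_j)·cross = 6.5·-137.2500 = -892.1250
edge 1: (4.5,13.5)→(11.5,1.5)  cross = 4.5·1.5 − 11.5·13.5 = -148.5000; (r_i+r_j)·cross = 16·-148.5000 = -2376.0000
edge 2: (11.5,1.5)→(14,6.5)  cross = 11.5·6.5 − 14·1.5 = 53.7500; (r_i+r_j)·cross = 25.5·53.7500 = 1370.6250
edge 3: (14,6.5)→(18.5,20.5)  cross = 14·20.5 − 18.5·6.5 = 166.7500; (r_i+r_j)·cross = 32.5·166.7500 = 5419.3750
edge 4: (18.5,20.5)→(17.5,38.5)  cross = 18.5·38.5 − 17.5·20.5 = 353.5000; (r_i+r_j)·cross = 36·353.5000 = 12726.0000
edge 5: (17.5,38.5)→(2,36.5)  cross = 17.5·36.5 − 2·38.5 = 561.7500; (r_i+r_j)·cross = 19.5·561.7500 = 10954.1250
Σcross = 850.0000 → A = |Σcross|/2 = 425.0000 mm²
Σ(r_i+r_j)·cross = 27202.0000 → first moment M = |Σ|/6 = 4533.6667
R_c = M/A = 4533.6667/425.0000 = 10.6675 mm
θ = 194° = 3.385939 rad
V = θ·R_c·A = 3.385939·10.6675·425.0000 = 15350.718 mm³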